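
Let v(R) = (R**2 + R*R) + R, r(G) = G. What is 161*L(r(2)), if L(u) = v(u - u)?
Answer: 0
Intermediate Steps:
v(R) = R + 2*R**2 (v(R) = (R**2 + R**2) + R = 2*R**2 + R = R + 2*R**2)
L(u) = 0 (L(u) = (u - u)*(1 + 2*(u - u)) = 0*(1 + 2*0) = 0*(1 + 0) = 0*1 = 0)
161*L(r(2)) = 161*0 = 0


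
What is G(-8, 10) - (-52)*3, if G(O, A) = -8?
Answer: 148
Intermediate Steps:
G(-8, 10) - (-52)*3 = -8 - (-52)*3 = -8 - 1*(-156) = -8 + 156 = 148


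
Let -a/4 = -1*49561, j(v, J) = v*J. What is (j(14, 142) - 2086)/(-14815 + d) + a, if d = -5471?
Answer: 41036509/207 ≈ 1.9824e+5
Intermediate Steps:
j(v, J) = J*v
a = 198244 (a = -(-4)*49561 = -4*(-49561) = 198244)
(j(14, 142) - 2086)/(-14815 + d) + a = (142*14 - 2086)/(-14815 - 5471) + 198244 = (1988 - 2086)/(-20286) + 198244 = -98*(-1/20286) + 198244 = 1/207 + 198244 = 41036509/207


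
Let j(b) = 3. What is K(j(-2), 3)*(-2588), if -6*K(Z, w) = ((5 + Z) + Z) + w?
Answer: 18116/3 ≈ 6038.7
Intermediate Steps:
K(Z, w) = -5/6 - Z/3 - w/6 (K(Z, w) = -(((5 + Z) + Z) + w)/6 = -((5 + 2*Z) + w)/6 = -(5 + w + 2*Z)/6 = -5/6 - Z/3 - w/6)
K(j(-2), 3)*(-2588) = (-5/6 - 1/3*3 - 1/6*3)*(-2588) = (-5/6 - 1 - 1/2)*(-2588) = -7/3*(-2588) = 18116/3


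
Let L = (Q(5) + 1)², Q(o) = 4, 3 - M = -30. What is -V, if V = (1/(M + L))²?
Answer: -1/3364 ≈ -0.00029727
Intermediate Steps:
M = 33 (M = 3 - 1*(-30) = 3 + 30 = 33)
L = 25 (L = (4 + 1)² = 5² = 25)
V = 1/3364 (V = (1/(33 + 25))² = (1/58)² = 1/3364 ≈ 0.00029727)
-V = -1*1/3364 = -1/3364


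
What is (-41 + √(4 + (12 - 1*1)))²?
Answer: (41 - √15)² ≈ 1378.4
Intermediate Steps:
(-41 + √(4 + (12 - 1*1)))² = (-41 + √(4 + (12 - 1)))² = (-41 + √(4 + 11))² = (-41 + √15)²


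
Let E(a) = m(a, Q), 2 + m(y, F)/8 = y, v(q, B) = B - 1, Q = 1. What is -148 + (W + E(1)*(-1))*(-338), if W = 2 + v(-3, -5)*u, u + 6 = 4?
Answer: -7584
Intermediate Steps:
v(q, B) = -1 + B
u = -2 (u = -6 + 4 = -2)
m(y, F) = -16 + 8*y
E(a) = -16 + 8*a
W = 14 (W = 2 + (-1 - 5)*(-2) = 2 - 6*(-2) = 2 + 12 = 14)
-148 + (W + E(1)*(-1))*(-338) = -148 + (14 + (-16 + 8*1)*(-1))*(-338) = -148 + (14 + (-16 + 8)*(-1))*(-338) = -148 + (14 - 8*(-1))*(-338) = -148 + (14 + 8)*(-338) = -148 + 22*(-338) = -148 - 7436 = -7584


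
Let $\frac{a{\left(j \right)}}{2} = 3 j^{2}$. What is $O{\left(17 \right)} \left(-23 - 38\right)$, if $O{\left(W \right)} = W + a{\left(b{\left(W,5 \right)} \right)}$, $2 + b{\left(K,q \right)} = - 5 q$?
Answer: $-267851$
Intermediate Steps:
$b{\left(K,q \right)} = -2 - 5 q$
$a{\left(j \right)} = 6 j^{2}$ ($a{\left(j \right)} = 2 \cdot 3 j^{2} = 6 j^{2}$)
$O{\left(W \right)} = 4374 + W$ ($O{\left(W \right)} = W + 6 \left(-2 - 25\right)^{2} = W + 6 \left(-27\right)^{2} = W + 6 \cdot 729 = W + 4374 = 4374 + W$)
$O{\left(17 \right)} \left(-23 - 38\right) = \left(4374 + 17\right) \left(-23 - 38\right) = 4391 \left(-23 - 38\right) = 4391 \left(-61\right) = -267851$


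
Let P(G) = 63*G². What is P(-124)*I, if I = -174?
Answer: -168551712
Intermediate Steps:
P(-124)*I = (63*(-124)²)*(-174) = (63*15376)*(-174) = 968688*(-174) = -168551712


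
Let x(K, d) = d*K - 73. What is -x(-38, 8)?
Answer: 377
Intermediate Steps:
x(K, d) = -73 + K*d (x(K, d) = K*d - 73 = -73 + K*d)
-x(-38, 8) = -(-73 - 38*8) = -(-73 - 304) = -1*(-377) = 377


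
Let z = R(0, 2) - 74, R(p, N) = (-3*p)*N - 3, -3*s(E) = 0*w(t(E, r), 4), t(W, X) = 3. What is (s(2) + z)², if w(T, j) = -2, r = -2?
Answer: 5929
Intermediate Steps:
s(E) = 0 (s(E) = -0*(-2) = -⅓*0 = 0)
R(p, N) = -3 - 3*N*p (R(p, N) = -3*N*p - 3 = -3 - 3*N*p)
z = -77 (z = (-3 - 3*2*0) - 74 = (-3 + 0) - 74 = -3 - 74 = -77)
(s(2) + z)² = (0 - 77)² = (-77)² = 5929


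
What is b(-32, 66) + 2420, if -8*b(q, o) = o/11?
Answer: 9677/4 ≈ 2419.3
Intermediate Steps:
b(q, o) = -o/88 (b(q, o) = -o/(8*11) = -o/88)
b(-32, 66) + 2420 = -1/88*66 + 2420 = -3/4 + 2420 = 9677/4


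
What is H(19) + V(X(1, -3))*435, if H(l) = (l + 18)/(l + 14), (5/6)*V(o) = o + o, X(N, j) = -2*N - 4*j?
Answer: 344557/33 ≈ 10441.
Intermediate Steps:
X(N, j) = -4*j - 2*N
V(o) = 12*o/5 (V(o) = 6*(o + o)/5 = 6*(2*o)/5 = 12*o/5)
H(l) = (18 + l)/(14 + l)
H(19) + V(X(1, -3))*435 = (18 + 19)/(14 + 19) + (12*(-4*(-3) - 2*1)/5)*435 = 37/33 + (12*(12 - 2)/5)*435 = (1/33)*37 + ((12/5)*10)*435 = 37/33 + 24*435 = 37/33 + 10440 = 344557/33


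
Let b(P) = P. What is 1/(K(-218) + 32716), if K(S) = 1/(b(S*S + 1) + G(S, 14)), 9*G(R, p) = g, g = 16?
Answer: 427741/13993974565 ≈ 3.0566e-5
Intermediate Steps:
G(R, p) = 16/9 (G(R, p) = (⅑)*16 = 16/9)
K(S) = 1/(25/9 + S²) (K(S) = 1/((S*S + 1) + 16/9) = 1/((S² + 1) + 16/9) = 1/((1 + S²) + 16/9) = 1/(25/9 + S²))
1/(K(-218) + 32716) = 1/(9/(25 + 9*(-218)²) + 32716) = 1/(9/(25 + 9*47524) + 32716) = 1/(9/(25 + 427716) + 32716) = 1/(9/427741 + 32716) = 1/(13993974565/427741) = 427741/13993974565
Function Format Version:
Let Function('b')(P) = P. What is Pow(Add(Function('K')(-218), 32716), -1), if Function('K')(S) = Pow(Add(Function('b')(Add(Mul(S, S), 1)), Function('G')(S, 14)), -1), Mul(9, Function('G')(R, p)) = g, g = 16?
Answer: Rational(427741, 13993974565) ≈ 3.0566e-5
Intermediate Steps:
Function('G')(R, p) = Rational(16, 9) (Function('G')(R, p) = Mul(Rational(1, 9), 16) = Rational(16, 9))
Function('K')(S) = Pow(Add(Rational(25, 9), Pow(S, 2)), -1) (Function('K')(S) = Pow(Add(Add(Mul(S, S), 1), Rational(16, 9)), -1) = Pow(Add(Add(Pow(S, 2), 1), Rational(16, 9)), -1) = Pow(Add(Add(1, Pow(S, 2)), Rational(16, 9)), -1) = Pow(Add(Rational(25, 9), Pow(S, 2)), -1))
Pow(Add(Function('K')(-218), 32716), -1) = Pow(Add(Mul(9, Pow(Add(25, Mul(9, Pow(-218, 2))), -1)), 32716), -1) = Pow(Add(Mul(9, Pow(Add(25, Mul(9, 47524)), -1)), 32716), -1) = Pow(Add(Mul(9, Pow(Add(25, 427716), -1)), 32716), -1) = Pow(Add(Mul(9, Pow(427741, -1)), 32716), -1) = Pow(Add(Mul(9, Rational(1, 427741)), 32716), -1) = Pow(Add(Rational(9, 427741), 32716), -1) = Pow(Rational(13993974565, 427741), -1) = Rational(427741, 13993974565)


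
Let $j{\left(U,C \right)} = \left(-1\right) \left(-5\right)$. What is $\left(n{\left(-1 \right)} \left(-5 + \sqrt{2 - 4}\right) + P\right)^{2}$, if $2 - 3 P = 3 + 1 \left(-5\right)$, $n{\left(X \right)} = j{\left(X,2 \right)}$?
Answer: $\frac{4591}{9} - \frac{710 i \sqrt{2}}{3} \approx 510.11 - 334.7 i$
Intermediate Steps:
$j{\left(U,C \right)} = 5$
$n{\left(X \right)} = 5$
$P = \frac{4}{3}$ ($P = \frac{2}{3} - \frac{3 + 1 \left(-5\right)}{3} = \frac{2}{3} - \frac{3 - 5}{3} = \frac{2}{3} - - \frac{2}{3} = \frac{2}{3} + \frac{2}{3} = \frac{4}{3} \approx 1.3333$)
$\left(n{\left(-1 \right)} \left(-5 + \sqrt{2 - 4}\right) + P\right)^{2} = \left(5 \left(-5 + \sqrt{2 - 4}\right) + \frac{4}{3}\right)^{2} = \left(5 \left(-5 + \sqrt{-2}\right) + \frac{4}{3}\right)^{2} = \left(5 \left(-5 + i \sqrt{2}\right) + \frac{4}{3}\right)^{2} = \left(\left(-25 + 5 i \sqrt{2}\right) + \frac{4}{3}\right)^{2} = \left(- \frac{71}{3} + 5 i \sqrt{2}\right)^{2}$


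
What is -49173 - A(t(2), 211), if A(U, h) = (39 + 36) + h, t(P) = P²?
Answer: -49459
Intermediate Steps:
A(U, h) = 75 + h
-49173 - A(t(2), 211) = -49173 - (75 + 211) = -49173 - 1*286 = -49173 - 286 = -49459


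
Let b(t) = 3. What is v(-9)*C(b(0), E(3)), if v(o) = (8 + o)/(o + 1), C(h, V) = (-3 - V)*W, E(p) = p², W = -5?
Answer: 15/2 ≈ 7.5000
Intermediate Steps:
C(h, V) = 15 + 5*V (C(h, V) = (-3 - V)*(-5) = 15 + 5*V)
v(o) = (8 + o)/(1 + o)
v(-9)*C(b(0), E(3)) = ((8 - 9)/(1 - 9))*(15 + 5*3²) = (-1/(-8))*(15 + 5*9) = (-⅛*(-1))*(15 + 45) = (⅛)*60 = 15/2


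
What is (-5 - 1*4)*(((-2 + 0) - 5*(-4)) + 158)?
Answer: -1584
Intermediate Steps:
(-5 - 1*4)*(((-2 + 0) - 5*(-4)) + 158) = (-5 - 4)*((-2 + 20) + 158) = -9*(18 + 158) = -9*176 = -1584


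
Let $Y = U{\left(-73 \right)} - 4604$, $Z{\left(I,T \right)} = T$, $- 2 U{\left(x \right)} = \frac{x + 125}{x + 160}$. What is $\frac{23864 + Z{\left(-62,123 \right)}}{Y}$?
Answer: $- \frac{2086869}{400574} \approx -5.2097$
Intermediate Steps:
$U{\left(x \right)} = - \frac{125 + x}{2 \left(160 + x\right)}$ ($U{\left(x \right)} = - \frac{\left(x + 125\right) \frac{1}{x + 160}}{2} = - \frac{\left(125 + x\right) \frac{1}{160 + x}}{2} = - \frac{\frac{1}{160 + x} \left(125 + x\right)}{2} = - \frac{125 + x}{2 \left(160 + x\right)}$)
$Y = - \frac{400574}{87}$ ($Y = \frac{-125 - -73}{2 \left(160 - 73\right)} - 4604 = \frac{-125 + 73}{2 \cdot 87} - 4604 = \frac{1}{2} \cdot \frac{1}{87} \left(-52\right) - 4604 = - \frac{26}{87} - 4604 = - \frac{400574}{87} \approx -4604.3$)
$\frac{23864 + Z{\left(-62,123 \right)}}{Y} = \frac{23864 + 123}{- \frac{400574}{87}} = 23987 \left(- \frac{87}{400574}\right) = - \frac{2086869}{400574}$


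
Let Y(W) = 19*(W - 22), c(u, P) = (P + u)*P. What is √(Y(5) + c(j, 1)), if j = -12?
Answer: I*√334 ≈ 18.276*I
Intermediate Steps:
c(u, P) = P*(P + u)
Y(W) = -418 + 19*W (Y(W) = 19*(-22 + W) = -418 + 19*W)
√(Y(5) + c(j, 1)) = √((-418 + 19*5) + 1*(1 - 12)) = √((-418 + 95) + 1*(-11)) = √(-323 - 11) = √(-334) = I*√334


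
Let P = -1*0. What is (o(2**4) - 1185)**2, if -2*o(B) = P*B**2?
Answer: 1404225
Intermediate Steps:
P = 0
o(B) = 0 (o(B) = -0*B**2 = -1/2*0 = 0)
(o(2**4) - 1185)**2 = (0 - 1185)**2 = (-1185)**2 = 1404225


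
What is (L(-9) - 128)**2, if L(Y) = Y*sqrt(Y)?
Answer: 15655 + 6912*I ≈ 15655.0 + 6912.0*I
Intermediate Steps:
L(Y) = Y**(3/2)
(L(-9) - 128)**2 = ((-9)**(3/2) - 128)**2 = (-27*I - 128)**2 = (-128 - 27*I)**2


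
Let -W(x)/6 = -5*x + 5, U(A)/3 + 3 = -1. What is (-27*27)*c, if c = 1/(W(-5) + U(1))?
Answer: 243/64 ≈ 3.7969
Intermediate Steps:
U(A) = -12 (U(A) = -9 + 3*(-1) = -9 - 3 = -12)
W(x) = -30 + 30*x (W(x) = -6*(-5*x + 5) = -6*(5 - 5*x) = -30 + 30*x)
c = -1/192 (c = 1/((-30 + 30*(-5)) - 12) = 1/((-30 - 150) - 12) = 1/(-180 - 12) = 1/(-192) = -1/192 ≈ -0.0052083)
(-27*27)*c = -27*27*(-1/192) = -729*(-1/192) = 243/64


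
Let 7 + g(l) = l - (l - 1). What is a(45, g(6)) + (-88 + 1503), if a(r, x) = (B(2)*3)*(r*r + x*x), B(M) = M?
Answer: 13781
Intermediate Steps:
g(l) = -6 (g(l) = -7 + (l - (l - 1)) = -7 + (l - (-1 + l)) = -7 + (l + (1 - l)) = -7 + 1 = -6)
a(r, x) = 6*r² + 6*x² (a(r, x) = (2*3)*(r*r + x*x) = 6*(r² + x²) = 6*r² + 6*x²)
a(45, g(6)) + (-88 + 1503) = (6*45² + 6*(-6)²) + (-88 + 1503) = (6*2025 + 6*36) + 1415 = (12150 + 216) + 1415 = 12366 + 1415 = 13781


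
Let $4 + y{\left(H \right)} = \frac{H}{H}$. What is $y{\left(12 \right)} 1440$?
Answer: $-4320$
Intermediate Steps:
$y{\left(H \right)} = -3$ ($y{\left(H \right)} = -4 + \frac{H}{H} = -4 + 1 = -3$)
$y{\left(12 \right)} 1440 = \left(-3\right) 1440 = -4320$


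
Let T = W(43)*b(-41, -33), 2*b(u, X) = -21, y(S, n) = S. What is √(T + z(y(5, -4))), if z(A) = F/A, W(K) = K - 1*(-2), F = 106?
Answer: I*√45130/10 ≈ 21.244*I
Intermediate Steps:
W(K) = 2 + K (W(K) = K + 2 = 2 + K)
b(u, X) = -21/2 (b(u, X) = (½)*(-21) = -21/2)
T = -945/2 (T = (2 + 43)*(-21/2) = 45*(-21/2) = -945/2 ≈ -472.50)
z(A) = 106/A
√(T + z(y(5, -4))) = √(-945/2 + 106/5) = √(-4513/10) = I*√45130/10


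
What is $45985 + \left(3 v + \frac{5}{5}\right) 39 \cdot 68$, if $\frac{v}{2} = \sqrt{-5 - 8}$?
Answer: $48637 + 15912 i \sqrt{13} \approx 48637.0 + 57372.0 i$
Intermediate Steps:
$v = 2 i \sqrt{13}$ ($v = 2 \sqrt{-5 - 8} = 2 \sqrt{-13} = 2 i \sqrt{13} \approx 7.2111 i$)
$45985 + \left(3 v + \frac{5}{5}\right) 39 \cdot 68 = 45985 + \left(3 \cdot 2 i \sqrt{13} + \frac{5}{5}\right) 39 \cdot 68 = 45985 + \left(6 i \sqrt{13} + 5 \cdot \frac{1}{5}\right) 39 \cdot 68 = 45985 + \left(6 i \sqrt{13} + 1\right) 39 \cdot 68 = 45985 + \left(1 + 6 i \sqrt{13}\right) 39 \cdot 68 = 45985 + \left(39 + 234 i \sqrt{13}\right) 68 = 45985 + \left(2652 + 15912 i \sqrt{13}\right) = 48637 + 15912 i \sqrt{13}$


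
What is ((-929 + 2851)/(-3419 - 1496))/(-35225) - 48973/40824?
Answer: -8478659877647/7067894841000 ≈ -1.1996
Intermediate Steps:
((-929 + 2851)/(-3419 - 1496))/(-35225) - 48973/40824 = (1922/(-4915))*(-1/35225) - 48973*1/40824 = (1922*(-1/4915))*(-1/35225) - 48973/40824 = -1922/4915*(-1/35225) - 48973/40824 = 1922/173130875 - 48973/40824 = -8478659877647/7067894841000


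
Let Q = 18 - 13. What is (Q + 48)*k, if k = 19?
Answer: 1007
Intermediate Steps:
Q = 5
(Q + 48)*k = (5 + 48)*19 = 53*19 = 1007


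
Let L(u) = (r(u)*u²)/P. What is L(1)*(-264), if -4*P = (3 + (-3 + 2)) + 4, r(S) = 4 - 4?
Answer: 0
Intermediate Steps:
r(S) = 0
P = -3/2 (P = -((3 + (-3 + 2)) + 4)/4 = -((3 - 1) + 4)/4 = -(2 + 4)/4 = -¼*6 = -3/2 ≈ -1.5000)
L(u) = 0 (L(u) = (0*u²)/(-3/2) = 0*(-⅔) = 0)
L(1)*(-264) = 0*(-264) = 0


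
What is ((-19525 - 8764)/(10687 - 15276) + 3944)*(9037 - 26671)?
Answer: -319656896370/4589 ≈ -6.9657e+7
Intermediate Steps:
((-19525 - 8764)/(10687 - 15276) + 3944)*(9037 - 26671) = (-28289/(-4589) + 3944)*(-17634) = (-28289*(-1/4589) + 3944)*(-17634) = (28289/4589 + 3944)*(-17634) = (18127305/4589)*(-17634) = -319656896370/4589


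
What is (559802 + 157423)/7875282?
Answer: 239075/2625094 ≈ 0.091073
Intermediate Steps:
(559802 + 157423)/7875282 = 717225*(1/7875282) = 239075/2625094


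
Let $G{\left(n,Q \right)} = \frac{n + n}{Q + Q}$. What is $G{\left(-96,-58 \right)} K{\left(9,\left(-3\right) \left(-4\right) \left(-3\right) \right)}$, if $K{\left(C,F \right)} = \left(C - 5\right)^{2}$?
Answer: $\frac{768}{29} \approx 26.483$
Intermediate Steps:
$G{\left(n,Q \right)} = \frac{n}{Q}$ ($G{\left(n,Q \right)} = \frac{2 n}{2 Q} = 2 n \frac{1}{2 Q} = \frac{n}{Q}$)
$K{\left(C,F \right)} = \left(-5 + C\right)^{2}$
$G{\left(-96,-58 \right)} K{\left(9,\left(-3\right) \left(-4\right) \left(-3\right) \right)} = - \frac{96}{-58} \left(-5 + 9\right)^{2} = \left(-96\right) \left(- \frac{1}{58}\right) 4^{2} = \frac{48}{29} \cdot 16 = \frac{768}{29}$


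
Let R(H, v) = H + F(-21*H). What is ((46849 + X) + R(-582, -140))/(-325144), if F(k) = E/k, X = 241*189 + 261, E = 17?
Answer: -1125365111/3973909968 ≈ -0.28319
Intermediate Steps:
X = 45810 (X = 45549 + 261 = 45810)
F(k) = 17/k
R(H, v) = H - 17/(21*H) (R(H, v) = H + 17/((-21*H)) = H + 17*(-1/(21*H)) = H - 17/(21*H))
((46849 + X) + R(-582, -140))/(-325144) = ((46849 + 45810) + (-582 - 17/21/(-582)))/(-325144) = (92659 + (-582 - 17/21*(-1/582)))*(-1/325144) = (92659 + (-582 + 17/12222))*(-1/325144) = (92659 - 7113187/12222)*(-1/325144) = (1125365111/12222)*(-1/325144) = -1125365111/3973909968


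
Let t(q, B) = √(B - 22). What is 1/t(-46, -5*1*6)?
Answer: -I*√13/26 ≈ -0.13867*I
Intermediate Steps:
t(q, B) = √(-22 + B)
1/t(-46, -5*1*6) = 1/(√(-22 - 5*1*6)) = 1/(√(-22 - 5*6)) = 1/(√(-22 - 30)) = 1/(√(-52)) = 1/(2*I*√13) = -I*√13/26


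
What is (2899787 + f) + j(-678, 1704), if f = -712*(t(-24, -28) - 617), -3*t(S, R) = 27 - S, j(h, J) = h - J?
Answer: 3348813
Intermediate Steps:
t(S, R) = -9 + S/3 (t(S, R) = -(27 - S)/3 = -9 + S/3)
f = 451408 (f = -712*((-9 + (1/3)*(-24)) - 617) = -712*((-9 - 8) - 617) = -712*(-17 - 617) = -712*(-634) = 451408)
(2899787 + f) + j(-678, 1704) = (2899787 + 451408) + (-678 - 1*1704) = 3351195 + (-678 - 1704) = 3351195 - 2382 = 3348813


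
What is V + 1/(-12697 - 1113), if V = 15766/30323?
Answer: 217698137/418760630 ≈ 0.51986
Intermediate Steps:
V = 15766/30323 (V = 15766*(1/30323) = 15766/30323 ≈ 0.51994)
V + 1/(-12697 - 1113) = 15766/30323 + 1/(-12697 - 1113) = 15766/30323 + 1/(-13810) = 15766/30323 - 1/13810 = 217698137/418760630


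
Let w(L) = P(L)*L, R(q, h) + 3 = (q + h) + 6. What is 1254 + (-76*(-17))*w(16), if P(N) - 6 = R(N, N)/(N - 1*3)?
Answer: 2352238/13 ≈ 1.8094e+5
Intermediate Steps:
R(q, h) = 3 + h + q (R(q, h) = -3 + ((q + h) + 6) = -3 + ((h + q) + 6) = -3 + (6 + h + q) = 3 + h + q)
P(N) = 6 + (3 + 2*N)/(-3 + N) (P(N) = 6 + (3 + N + N)/(N - 1*3) = 6 + (3 + 2*N)/(N - 3) = 6 + (3 + 2*N)/(-3 + N))
w(L) = L*(-15 + 8*L)/(-3 + L) (w(L) = ((-15 + 8*L)/(-3 + L))*L = L*(-15 + 8*L)/(-3 + L))
1254 + (-76*(-17))*w(16) = 1254 + (-76*(-17))*(16*(-15 + 8*16)/(-3 + 16)) = 1254 + 1292*(16*(-15 + 128)/13) = 1254 + 1292*(16*(1/13)*113) = 1254 + 1292*(1808/13) = 1254 + 2335936/13 = 2352238/13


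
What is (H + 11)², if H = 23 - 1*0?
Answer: 1156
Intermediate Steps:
H = 23 (H = 23 + 0 = 23)
(H + 11)² = (23 + 11)² = 34² = 1156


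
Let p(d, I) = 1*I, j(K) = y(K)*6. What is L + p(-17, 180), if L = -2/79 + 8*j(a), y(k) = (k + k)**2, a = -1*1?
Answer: 29386/79 ≈ 371.97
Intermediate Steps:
a = -1
y(k) = 4*k**2 (y(k) = (2*k)**2 = 4*k**2)
j(K) = 24*K**2 (j(K) = (4*K**2)*6 = 24*K**2)
p(d, I) = I
L = 15166/79 (L = -2/79 + 8*(24*(-1)**2) = -2*1/79 + 8*(24*1) = -2/79 + 8*24 = -2/79 + 192 = 15166/79 ≈ 191.97)
L + p(-17, 180) = 15166/79 + 180 = 29386/79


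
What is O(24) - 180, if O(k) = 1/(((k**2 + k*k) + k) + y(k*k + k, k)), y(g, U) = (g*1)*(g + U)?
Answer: -67603679/375576 ≈ -180.00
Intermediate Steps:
y(g, U) = g*(U + g)
O(k) = 1/(k + 2*k**2 + (k + k**2)*(k**2 + 2*k)) (O(k) = 1/(((k**2 + k*k) + k) + (k*k + k)*(k + (k*k + k))) = 1/(((k**2 + k**2) + k) + (k**2 + k)*(k + (k**2 + k))) = 1/((2*k**2 + k) + (k + k**2)*(k + (k + k**2))) = 1/((k + 2*k**2) + (k + k**2)*(k**2 + 2*k)) = 1/(k + 2*k**2 + (k + k**2)*(k**2 + 2*k)))
O(24) - 180 = 1/(24*(1 + 2*24 + 24*(1 + 24)*(2 + 24))) - 180 = 1/(24*(1 + 48 + 24*25*26)) - 180 = 1/(24*(1 + 48 + 15600)) - 180 = (1/24)/15649 - 180 = (1/24)*(1/15649) - 180 = 1/375576 - 180 = -67603679/375576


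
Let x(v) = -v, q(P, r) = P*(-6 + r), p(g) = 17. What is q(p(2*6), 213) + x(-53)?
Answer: 3572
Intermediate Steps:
q(p(2*6), 213) + x(-53) = 17*(-6 + 213) - 1*(-53) = 17*207 + 53 = 3519 + 53 = 3572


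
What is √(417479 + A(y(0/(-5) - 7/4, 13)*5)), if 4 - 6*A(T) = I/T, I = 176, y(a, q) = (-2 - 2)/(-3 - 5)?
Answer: √93930285/15 ≈ 646.12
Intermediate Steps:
y(a, q) = ½ (y(a, q) = -4/(-8) = -4*(-⅛) = ½)
A(T) = ⅔ - 88/(3*T)
√(417479 + A(y(0/(-5) - 7/4, 13)*5)) = √(417479 + 2*(-44 + (½)*5)/(3*(((½)*5)))) = √(417479 + 2*(-44 + 5/2)/(3*(5/2))) = √(417479 + (⅔)*(⅖)*(-83/2)) = √(417479 - 166/15) = √(6262019/15) = √93930285/15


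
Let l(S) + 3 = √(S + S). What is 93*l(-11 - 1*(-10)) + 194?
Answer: -85 + 93*I*√2 ≈ -85.0 + 131.52*I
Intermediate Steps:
l(S) = -3 + √2*√S (l(S) = -3 + √(S + S) = -3 + √(2*S) = -3 + √2*√S)
93*l(-11 - 1*(-10)) + 194 = 93*(-3 + √2*√(-11 - 1*(-10))) + 194 = 93*(-3 + √2*√(-11 + 10)) + 194 = 93*(-3 + √2*√(-1)) + 194 = 93*(-3 + √2*I) + 194 = 93*(-3 + I*√2) + 194 = (-279 + 93*I*√2) + 194 = -85 + 93*I*√2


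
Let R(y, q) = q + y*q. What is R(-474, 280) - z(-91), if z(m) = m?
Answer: -132349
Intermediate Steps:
R(y, q) = q + q*y
R(-474, 280) - z(-91) = 280*(1 - 474) - 1*(-91) = 280*(-473) + 91 = -132440 + 91 = -132349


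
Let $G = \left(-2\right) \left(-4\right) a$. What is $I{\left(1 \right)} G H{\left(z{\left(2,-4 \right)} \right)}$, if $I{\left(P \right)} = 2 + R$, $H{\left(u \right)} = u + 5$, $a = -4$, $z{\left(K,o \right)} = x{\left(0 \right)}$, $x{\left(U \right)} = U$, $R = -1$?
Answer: $-160$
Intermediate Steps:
$z{\left(K,o \right)} = 0$
$H{\left(u \right)} = 5 + u$
$I{\left(P \right)} = 1$ ($I{\left(P \right)} = 2 - 1 = 1$)
$G = -32$ ($G = \left(-2\right) \left(-4\right) \left(-4\right) = 8 \left(-4\right) = -32$)
$I{\left(1 \right)} G H{\left(z{\left(2,-4 \right)} \right)} = 1 \left(-32\right) \left(5 + 0\right) = \left(-32\right) 5 = -160$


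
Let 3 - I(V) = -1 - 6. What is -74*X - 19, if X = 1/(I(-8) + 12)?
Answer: -246/11 ≈ -22.364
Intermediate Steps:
I(V) = 10 (I(V) = 3 - (-1 - 6) = 3 - 1*(-7) = 3 + 7 = 10)
X = 1/22 (X = 1/(10 + 12) = 1/22 ≈ 0.045455)
-74*X - 19 = -74*1/22 - 19 = -37/11 - 19 = -246/11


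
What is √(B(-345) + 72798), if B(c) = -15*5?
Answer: √72723 ≈ 269.67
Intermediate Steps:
B(c) = -75
√(B(-345) + 72798) = √(-75 + 72798) = √72723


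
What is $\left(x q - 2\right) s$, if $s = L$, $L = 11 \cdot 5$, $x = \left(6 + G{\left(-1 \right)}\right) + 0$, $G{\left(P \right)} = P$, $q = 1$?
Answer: $165$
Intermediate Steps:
$x = 5$ ($x = \left(6 - 1\right) + 0 = 5 + 0 = 5$)
$L = 55$
$s = 55$
$\left(x q - 2\right) s = \left(5 \cdot 1 - 2\right) 55 = \left(5 - 2\right) 55 = 3 \cdot 55 = 165$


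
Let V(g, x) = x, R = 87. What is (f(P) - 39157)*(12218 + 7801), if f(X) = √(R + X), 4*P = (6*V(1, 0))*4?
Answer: -783883983 + 20019*√87 ≈ -7.8370e+8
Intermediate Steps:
P = 0 (P = ((6*0)*4)/4 = (0*4)/4 = (¼)*0 = 0)
f(X) = √(87 + X)
(f(P) - 39157)*(12218 + 7801) = (√(87 + 0) - 39157)*(12218 + 7801) = (√87 - 39157)*20019 = (-39157 + √87)*20019 = -783883983 + 20019*√87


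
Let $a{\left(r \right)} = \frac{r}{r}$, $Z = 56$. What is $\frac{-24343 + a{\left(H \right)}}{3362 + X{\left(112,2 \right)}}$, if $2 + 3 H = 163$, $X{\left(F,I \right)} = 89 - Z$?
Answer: $- \frac{24342}{3395} \approx -7.17$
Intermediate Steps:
$X{\left(F,I \right)} = 33$ ($X{\left(F,I \right)} = 89 - 56 = 33$)
$H = \frac{161}{3}$ ($H = - \frac{2}{3} + \frac{1}{3} \cdot 163 = - \frac{2}{3} + \frac{163}{3} = \frac{161}{3} \approx 53.667$)
$a{\left(r \right)} = 1$
$\frac{-24343 + a{\left(H \right)}}{3362 + X{\left(112,2 \right)}} = \frac{-24343 + 1}{3362 + 33} = - \frac{24342}{3395}$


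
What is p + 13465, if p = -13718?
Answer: -253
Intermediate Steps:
p + 13465 = -13718 + 13465 = -253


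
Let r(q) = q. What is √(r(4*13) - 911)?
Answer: I*√859 ≈ 29.309*I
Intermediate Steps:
√(r(4*13) - 911) = √(4*13 - 911) = √(52 - 911) = √(-859) = I*√859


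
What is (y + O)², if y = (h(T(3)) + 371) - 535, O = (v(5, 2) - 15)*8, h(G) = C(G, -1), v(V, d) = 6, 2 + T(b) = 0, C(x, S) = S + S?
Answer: 56644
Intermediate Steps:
C(x, S) = 2*S
T(b) = -2 (T(b) = -2 + 0 = -2)
h(G) = -2 (h(G) = 2*(-1) = -2)
O = -72 (O = (6 - 15)*8 = -9*8 = -72)
y = -166 (y = (-2 + 371) - 535 = 369 - 535 = -166)
(y + O)² = (-166 - 72)² = (-238)² = 56644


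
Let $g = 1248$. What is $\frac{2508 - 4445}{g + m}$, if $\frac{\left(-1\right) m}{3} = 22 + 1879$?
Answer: $\frac{1937}{4455} \approx 0.43479$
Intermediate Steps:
$m = -5703$ ($m = - 3 \left(22 + 1879\right) = \left(-3\right) 1901 = -5703$)
$\frac{2508 - 4445}{g + m} = \frac{2508 - 4445}{1248 - 5703} = - \frac{1937}{-4455} = \left(-1937\right) \left(- \frac{1}{4455}\right) = \frac{1937}{4455}$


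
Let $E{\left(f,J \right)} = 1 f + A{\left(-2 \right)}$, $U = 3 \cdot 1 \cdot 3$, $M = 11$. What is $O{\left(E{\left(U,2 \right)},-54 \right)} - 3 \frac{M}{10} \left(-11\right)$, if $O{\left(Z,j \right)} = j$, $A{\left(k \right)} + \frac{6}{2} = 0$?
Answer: $- \frac{177}{10} \approx -17.7$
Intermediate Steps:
$A{\left(k \right)} = -3$ ($A{\left(k \right)} = -3 + 0 = -3$)
$U = 9$ ($U = 3 \cdot 3 = 9$)
$E{\left(f,J \right)} = -3 + f$ ($E{\left(f,J \right)} = 1 f - 3 = f - 3 = -3 + f$)
$O{\left(E{\left(U,2 \right)},-54 \right)} - 3 \frac{M}{10} \left(-11\right) = -54 - 3 \cdot \frac{11}{10} \left(-11\right) = -54 - \frac{33}{10} \left(-11\right) = -54 - - \frac{363}{10} = -54 + \frac{363}{10} = - \frac{177}{10}$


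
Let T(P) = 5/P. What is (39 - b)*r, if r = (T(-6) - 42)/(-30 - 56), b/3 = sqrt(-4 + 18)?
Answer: 3341/172 - 257*sqrt(14)/172 ≈ 13.834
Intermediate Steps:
b = 3*sqrt(14) (b = 3*sqrt(-4 + 18) = 3*sqrt(14) ≈ 11.225)
r = 257/516 (r = (5/(-6) - 42)/(-30 - 56) = (5*(-1/6) - 42)/(-86) = (-5/6 - 42)*(-1/86) = -257/6*(-1/86) = 257/516 ≈ 0.49806)
(39 - b)*r = (39 - 3*sqrt(14))*(257/516) = 3341/172 - 257*sqrt(14)/172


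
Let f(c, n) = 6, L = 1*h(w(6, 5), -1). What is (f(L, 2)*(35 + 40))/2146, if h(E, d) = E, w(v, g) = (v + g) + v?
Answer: 225/1073 ≈ 0.20969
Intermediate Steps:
w(v, g) = g + 2*v (w(v, g) = (g + v) + v = g + 2*v)
L = 17 (L = 1*(5 + 2*6) = 1*(5 + 12) = 1*17 = 17)
(f(L, 2)*(35 + 40))/2146 = (6*(35 + 40))/2146 = (6*75)*(1/2146) = 450*(1/2146) = 225/1073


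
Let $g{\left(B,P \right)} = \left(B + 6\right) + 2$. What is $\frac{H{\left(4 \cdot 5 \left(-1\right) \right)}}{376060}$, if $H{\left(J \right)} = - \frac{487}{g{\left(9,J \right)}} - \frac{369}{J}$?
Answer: $- \frac{3467}{127860400} \approx -2.7116 \cdot 10^{-5}$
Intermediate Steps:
$g{\left(B,P \right)} = 8 + B$ ($g{\left(B,P \right)} = \left(6 + B\right) + 2 = 8 + B$)
$H{\left(J \right)} = - \frac{487}{17} - \frac{369}{J}$ ($H{\left(J \right)} = - \frac{487}{8 + 9} - \frac{369}{J} = - \frac{487}{17} - \frac{369}{J}$)
$\frac{H{\left(4 \cdot 5 \left(-1\right) \right)}}{376060} = \frac{- \frac{487}{17} - \frac{369}{4 \cdot 5 \left(-1\right)}}{376060} = \left(- \frac{487}{17} - \frac{369}{20 \left(-1\right)}\right) \frac{1}{376060} = \left(- \frac{487}{17} - \frac{369}{-20}\right) \frac{1}{376060} = \left(- \frac{487}{17} - - \frac{369}{20}\right) \frac{1}{376060} = \left(- \frac{487}{17} + \frac{369}{20}\right) \frac{1}{376060} = \left(- \frac{3467}{340}\right) \frac{1}{376060} = - \frac{3467}{127860400}$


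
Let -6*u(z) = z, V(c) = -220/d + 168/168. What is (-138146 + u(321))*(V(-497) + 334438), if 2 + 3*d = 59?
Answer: -1756272690279/38 ≈ -4.6218e+10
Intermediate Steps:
d = 19 (d = -⅔ + (⅓)*59 = -⅔ + 59/3 = 19)
V(c) = -201/19 (V(c) = -220/19 + 168/168 = -220*1/19 + 168*(1/168) = -220/19 + 1 = -201/19)
u(z) = -z/6
(-138146 + u(321))*(V(-497) + 334438) = (-138146 - ⅙*321)*(-201/19 + 334438) = (-138146 - 107/2)*(6354121/19) = -276399/2*6354121/19 = -1756272690279/38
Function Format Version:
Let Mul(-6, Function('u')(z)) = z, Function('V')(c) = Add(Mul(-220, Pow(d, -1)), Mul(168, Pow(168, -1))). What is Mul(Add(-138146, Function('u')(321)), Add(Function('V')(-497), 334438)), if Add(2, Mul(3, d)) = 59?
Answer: Rational(-1756272690279, 38) ≈ -4.6218e+10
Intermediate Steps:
d = 19 (d = Add(Rational(-2, 3), Mul(Rational(1, 3), 59)) = Add(Rational(-2, 3), Rational(59, 3)) = 19)
Function('V')(c) = Rational(-201, 19) (Function('V')(c) = Add(Mul(-220, Pow(19, -1)), Mul(168, Pow(168, -1))) = Add(Mul(-220, Rational(1, 19)), Mul(168, Rational(1, 168))) = Add(Rational(-220, 19), 1) = Rational(-201, 19))
Function('u')(z) = Mul(Rational(-1, 6), z)
Mul(Add(-138146, Function('u')(321)), Add(Function('V')(-497), 334438)) = Mul(Add(-138146, Mul(Rational(-1, 6), 321)), Add(Rational(-201, 19), 334438)) = Mul(Add(-138146, Rational(-107, 2)), Rational(6354121, 19)) = Mul(Rational(-276399, 2), Rational(6354121, 19)) = Rational(-1756272690279, 38)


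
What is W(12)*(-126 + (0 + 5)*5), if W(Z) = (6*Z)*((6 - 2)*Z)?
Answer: -349056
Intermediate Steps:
W(Z) = 24*Z² (W(Z) = (6*Z)*(4*Z) = 24*Z²)
W(12)*(-126 + (0 + 5)*5) = (24*12²)*(-126 + (0 + 5)*5) = (24*144)*(-126 + 5*5) = 3456*(-126 + 25) = 3456*(-101) = -349056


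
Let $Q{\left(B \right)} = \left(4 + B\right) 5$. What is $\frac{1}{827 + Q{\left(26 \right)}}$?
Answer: $\frac{1}{977} \approx 0.0010235$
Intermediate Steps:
$Q{\left(B \right)} = 20 + 5 B$
$\frac{1}{827 + Q{\left(26 \right)}} = \frac{1}{827 + \left(20 + 5 \cdot 26\right)} = \frac{1}{827 + \left(20 + 130\right)} = \frac{1}{827 + 150} = \frac{1}{977}$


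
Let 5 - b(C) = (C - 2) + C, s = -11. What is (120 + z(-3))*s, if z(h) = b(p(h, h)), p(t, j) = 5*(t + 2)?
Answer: -1507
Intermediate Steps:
p(t, j) = 10 + 5*t (p(t, j) = 5*(2 + t) = 10 + 5*t)
b(C) = 7 - 2*C (b(C) = 5 - ((C - 2) + C) = 5 - ((-2 + C) + C) = 5 - (-2 + 2*C) = 5 + (2 - 2*C) = 7 - 2*C)
z(h) = -13 - 10*h (z(h) = 7 - 2*(10 + 5*h) = 7 + (-20 - 10*h) = -13 - 10*h)
(120 + z(-3))*s = (120 + (-13 - 10*(-3)))*(-11) = (120 + (-13 + 30))*(-11) = (120 + 17)*(-11) = 137*(-11) = -1507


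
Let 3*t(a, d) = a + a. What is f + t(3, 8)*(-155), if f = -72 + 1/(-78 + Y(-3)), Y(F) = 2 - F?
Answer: -27887/73 ≈ -382.01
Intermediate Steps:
t(a, d) = 2*a/3 (t(a, d) = (a + a)/3 = (2*a)/3 = 2*a/3)
f = -5257/73 (f = -72 + 1/(-78 + (2 - 1*(-3))) = -72 + 1/(-78 + (2 + 3)) = -72 + 1/(-78 + 5) = -72 + 1/(-73) = -72 - 1/73 = -5257/73 ≈ -72.014)
f + t(3, 8)*(-155) = -5257/73 + ((⅔)*3)*(-155) = -5257/73 + 2*(-155) = -5257/73 - 310 = -27887/73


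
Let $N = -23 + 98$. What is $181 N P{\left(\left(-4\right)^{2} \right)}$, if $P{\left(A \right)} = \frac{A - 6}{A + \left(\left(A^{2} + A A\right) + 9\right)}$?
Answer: $\frac{45250}{179} \approx 252.79$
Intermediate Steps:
$P{\left(A \right)} = \frac{-6 + A}{9 + A + 2 A^{2}}$ ($P{\left(A \right)} = \frac{-6 + A}{A + \left(\left(A^{2} + A^{2}\right) + 9\right)} = \frac{-6 + A}{A + \left(2 A^{2} + 9\right)} = \frac{-6 + A}{A + \left(9 + 2 A^{2}\right)} = \frac{-6 + A}{9 + A + 2 A^{2}}$)
$N = 75$
$181 N P{\left(\left(-4\right)^{2} \right)} = 181 \cdot 75 \frac{-6 + \left(-4\right)^{2}}{9 + \left(-4\right)^{2} + 2 \left(\left(-4\right)^{2}\right)^{2}} = 13575 \frac{-6 + 16}{9 + 16 + 2 \cdot 16^{2}} = 13575 \frac{1}{9 + 16 + 2 \cdot 256} \cdot 10 = 13575 \frac{1}{9 + 16 + 512} \cdot 10 = 13575 \cdot \frac{1}{537} \cdot 10 = 13575 \cdot \frac{10}{537} = \frac{45250}{179}$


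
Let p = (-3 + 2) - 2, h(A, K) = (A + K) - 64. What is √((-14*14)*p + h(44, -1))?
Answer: 9*√7 ≈ 23.812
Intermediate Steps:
h(A, K) = -64 + A + K
p = -3 (p = -1 - 2 = -3)
√((-14*14)*p + h(44, -1)) = √(-14*14*(-3) + (-64 + 44 - 1)) = √(-196*(-3) - 21) = √(588 - 21) = √567 = 9*√7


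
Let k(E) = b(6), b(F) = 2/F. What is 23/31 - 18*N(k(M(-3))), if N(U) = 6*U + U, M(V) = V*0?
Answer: -1279/31 ≈ -41.258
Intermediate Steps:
M(V) = 0
k(E) = ⅓ (k(E) = 2/6 = 2*(⅙) = ⅓)
N(U) = 7*U
23/31 - 18*N(k(M(-3))) = 23/31 - 126/3 = 23*(1/31) - 18*7/3 = 23/31 - 42 = -1279/31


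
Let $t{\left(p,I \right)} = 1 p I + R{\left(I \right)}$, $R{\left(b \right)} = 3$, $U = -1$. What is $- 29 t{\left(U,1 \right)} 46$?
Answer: $-2668$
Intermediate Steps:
$t{\left(p,I \right)} = 3 + I p$ ($t{\left(p,I \right)} = 1 p I + 3 = p I + 3 = I p + 3 = 3 + I p$)
$- 29 t{\left(U,1 \right)} 46 = - 29 \left(3 + 1 \left(-1\right)\right) 46 = - 29 \left(3 - 1\right) 46 = \left(-29\right) 2 \cdot 46 = \left(-58\right) 46 = -2668$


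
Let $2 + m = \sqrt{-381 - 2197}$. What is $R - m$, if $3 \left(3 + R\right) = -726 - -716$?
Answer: $- \frac{13}{3} - i \sqrt{2578} \approx -4.3333 - 50.774 i$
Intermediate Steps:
$m = -2 + i \sqrt{2578}$ ($m = -2 + \sqrt{-381 - 2197} = -2 + \sqrt{-2578} = -2 + i \sqrt{2578} \approx -2.0 + 50.774 i$)
$R = - \frac{19}{3}$ ($R = -3 + \frac{-726 - -716}{3} = -3 + \frac{-726 + 716}{3} = -3 + \frac{1}{3} \left(-10\right) = -3 - \frac{10}{3} = - \frac{19}{3} \approx -6.3333$)
$R - m = - \frac{19}{3} - \left(-2 + i \sqrt{2578}\right) = - \frac{19}{3} + \left(2 - i \sqrt{2578}\right) = - \frac{13}{3} - i \sqrt{2578}$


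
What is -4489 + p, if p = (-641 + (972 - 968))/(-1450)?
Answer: -6508413/1450 ≈ -4488.6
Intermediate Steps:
p = 637/1450 (p = (-641 + 4)*(-1/1450) = -637*(-1/1450) = 637/1450 ≈ 0.43931)
-4489 + p = -4489 + 637/1450 = -6508413/1450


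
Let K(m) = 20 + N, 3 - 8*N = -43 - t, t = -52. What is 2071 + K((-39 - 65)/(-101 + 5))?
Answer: 8361/4 ≈ 2090.3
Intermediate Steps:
N = -3/4 (N = 3/8 - (-43 - 1*(-52))/8 = 3/8 - (-43 + 52)/8 = 3/8 - 1/8*9 = 3/8 - 9/8 = -3/4 ≈ -0.75000)
K(m) = 77/4 (K(m) = 20 - 3/4 = 77/4)
2071 + K((-39 - 65)/(-101 + 5)) = 2071 + 77/4 = 8361/4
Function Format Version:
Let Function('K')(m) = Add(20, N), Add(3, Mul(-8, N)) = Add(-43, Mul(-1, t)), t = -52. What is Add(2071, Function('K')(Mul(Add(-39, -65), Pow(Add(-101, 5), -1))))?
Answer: Rational(8361, 4) ≈ 2090.3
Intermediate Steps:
N = Rational(-3, 4) (N = Add(Rational(3, 8), Mul(Rational(-1, 8), Add(-43, Mul(-1, -52)))) = Add(Rational(3, 8), Mul(Rational(-1, 8), Add(-43, 52))) = Add(Rational(3, 8), Mul(Rational(-1, 8), 9)) = Add(Rational(3, 8), Rational(-9, 8)) = Rational(-3, 4) ≈ -0.75000)
Function('K')(m) = Rational(77, 4) (Function('K')(m) = Add(20, Rational(-3, 4)) = Rational(77, 4))
Add(2071, Function('K')(Mul(Add(-39, -65), Pow(Add(-101, 5), -1)))) = Add(2071, Rational(77, 4)) = Rational(8361, 4)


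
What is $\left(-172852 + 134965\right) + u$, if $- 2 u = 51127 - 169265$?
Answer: $21182$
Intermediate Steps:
$u = 59069$ ($u = - \frac{51127 - 169265}{2} = \left(- \frac{1}{2}\right) \left(-118138\right) = 59069$)
$\left(-172852 + 134965\right) + u = \left(-172852 + 134965\right) + 59069 = -37887 + 59069 = 21182$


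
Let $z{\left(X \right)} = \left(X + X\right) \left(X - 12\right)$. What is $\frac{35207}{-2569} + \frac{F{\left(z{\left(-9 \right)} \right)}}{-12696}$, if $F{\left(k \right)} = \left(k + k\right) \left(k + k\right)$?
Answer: $- \frac{79802669}{1359001} \approx -58.722$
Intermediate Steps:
$z{\left(X \right)} = 2 X \left(-12 + X\right)$
$F{\left(k \right)} = 4 k^{2}$ ($F{\left(k \right)} = 2 k 2 k = 4 k^{2}$)
$\frac{35207}{-2569} + \frac{F{\left(z{\left(-9 \right)} \right)}}{-12696} = \frac{35207}{-2569} + \frac{4 \left(2 \left(-9\right) \left(-12 - 9\right)\right)^{2}}{-12696} = 35207 \left(- \frac{1}{2569}\right) + 4 \left(2 \left(-9\right) \left(-21\right)\right)^{2} \left(- \frac{1}{12696}\right) = - \frac{35207}{2569} + 4 \cdot 378^{2} \left(- \frac{1}{12696}\right) = - \frac{35207}{2569} + 4 \cdot 142884 \left(- \frac{1}{12696}\right) = - \frac{35207}{2569} + 571536 \left(- \frac{1}{12696}\right) = - \frac{35207}{2569} - \frac{23814}{529} = - \frac{79802669}{1359001}$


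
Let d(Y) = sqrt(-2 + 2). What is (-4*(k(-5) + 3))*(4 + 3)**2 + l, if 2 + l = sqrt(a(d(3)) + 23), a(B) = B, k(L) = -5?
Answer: 390 + sqrt(23) ≈ 394.80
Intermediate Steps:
d(Y) = 0 (d(Y) = sqrt(0) = 0)
l = -2 + sqrt(23) (l = -2 + sqrt(0 + 23) = -2 + sqrt(23) ≈ 2.7958)
(-4*(k(-5) + 3))*(4 + 3)**2 + l = (-4*(-5 + 3))*(4 + 3)**2 + (-2 + sqrt(23)) = -4*(-2)*7**2 + (-2 + sqrt(23)) = 8*49 + (-2 + sqrt(23)) = 392 + (-2 + sqrt(23)) = 390 + sqrt(23)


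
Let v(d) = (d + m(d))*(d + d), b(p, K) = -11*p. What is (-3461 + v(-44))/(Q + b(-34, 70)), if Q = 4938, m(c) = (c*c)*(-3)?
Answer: 511515/5312 ≈ 96.294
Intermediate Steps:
m(c) = -3*c² (m(c) = c²*(-3) = -3*c²)
v(d) = 2*d*(d - 3*d²) (v(d) = (d - 3*d²)*(d + d) = (d - 3*d²)*(2*d) = 2*d*(d - 3*d²))
(-3461 + v(-44))/(Q + b(-34, 70)) = (-3461 + (-44)²*(2 - 6*(-44)))/(4938 - 11*(-34)) = (-3461 + 1936*(2 + 264))/(4938 + 374) = (-3461 + 1936*266)/5312 = (-3461 + 514976)*(1/5312) = 511515*(1/5312) = 511515/5312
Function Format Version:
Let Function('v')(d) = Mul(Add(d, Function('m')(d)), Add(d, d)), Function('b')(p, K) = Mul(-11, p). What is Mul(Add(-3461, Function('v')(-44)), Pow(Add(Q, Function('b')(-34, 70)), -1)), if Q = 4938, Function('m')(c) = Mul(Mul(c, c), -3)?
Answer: Rational(511515, 5312) ≈ 96.294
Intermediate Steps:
Function('m')(c) = Mul(-3, Pow(c, 2)) (Function('m')(c) = Mul(Pow(c, 2), -3) = Mul(-3, Pow(c, 2)))
Function('v')(d) = Mul(2, d, Add(d, Mul(-3, Pow(d, 2)))) (Function('v')(d) = Mul(Add(d, Mul(-3, Pow(d, 2))), Add(d, d)) = Mul(Add(d, Mul(-3, Pow(d, 2))), Mul(2, d)) = Mul(2, d, Add(d, Mul(-3, Pow(d, 2)))))
Mul(Add(-3461, Function('v')(-44)), Pow(Add(Q, Function('b')(-34, 70)), -1)) = Mul(Add(-3461, Mul(Pow(-44, 2), Add(2, Mul(-6, -44)))), Pow(Add(4938, Mul(-11, -34)), -1)) = Mul(Add(-3461, Mul(1936, Add(2, 264))), Pow(Add(4938, 374), -1)) = Mul(Add(-3461, Mul(1936, 266)), Pow(5312, -1)) = Mul(Add(-3461, 514976), Rational(1, 5312)) = Mul(511515, Rational(1, 5312)) = Rational(511515, 5312)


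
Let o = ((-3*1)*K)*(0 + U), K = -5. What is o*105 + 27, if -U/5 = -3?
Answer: 23652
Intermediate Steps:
U = 15 (U = -5*(-3) = 15)
o = 225 (o = (-3*1*(-5))*(0 + 15) = -3*(-5)*15 = 15*15 = 225)
o*105 + 27 = 225*105 + 27 = 23625 + 27 = 23652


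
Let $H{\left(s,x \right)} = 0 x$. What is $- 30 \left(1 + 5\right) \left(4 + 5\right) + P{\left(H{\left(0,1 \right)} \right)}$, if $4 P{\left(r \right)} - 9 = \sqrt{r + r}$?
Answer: $- \frac{6471}{4} \approx -1617.8$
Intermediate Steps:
$H{\left(s,x \right)} = 0$
$P{\left(r \right)} = \frac{9}{4} + \frac{\sqrt{2} \sqrt{r}}{4}$ ($P{\left(r \right)} = \frac{9}{4} + \frac{\sqrt{r + r}}{4} = \frac{9}{4} + \frac{\sqrt{2 r}}{4} = \frac{9}{4} + \frac{\sqrt{2} \sqrt{r}}{4}$)
$- 30 \left(1 + 5\right) \left(4 + 5\right) + P{\left(H{\left(0,1 \right)} \right)} = - 30 \left(1 + 5\right) \left(4 + 5\right) + \left(\frac{9}{4} + \frac{\sqrt{2} \sqrt{0}}{4}\right) = - 30 \cdot 6 \cdot 9 + \left(\frac{9}{4} + \frac{1}{4} \sqrt{2} \cdot 0\right) = \left(-30\right) 54 + \left(\frac{9}{4} + 0\right) = -1620 + \frac{9}{4} = - \frac{6471}{4}$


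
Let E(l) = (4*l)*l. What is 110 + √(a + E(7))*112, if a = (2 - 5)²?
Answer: 110 + 112*√205 ≈ 1713.6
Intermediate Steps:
E(l) = 4*l²
a = 9 (a = (-3)² = 9)
110 + √(a + E(7))*112 = 110 + √(9 + 4*7²)*112 = 110 + √(9 + 4*49)*112 = 110 + √(9 + 196)*112 = 110 + √205*112 = 110 + 112*√205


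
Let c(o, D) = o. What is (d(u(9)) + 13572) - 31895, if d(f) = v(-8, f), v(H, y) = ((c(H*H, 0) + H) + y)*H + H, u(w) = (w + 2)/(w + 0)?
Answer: -169099/9 ≈ -18789.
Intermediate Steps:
u(w) = (2 + w)/w
v(H, y) = H + H*(H + y + H**2) (v(H, y) = ((H*H + H) + y)*H + H = ((H**2 + H) + y)*H + H = ((H + H**2) + y)*H + H = (H + y + H**2)*H + H = H*(H + y + H**2) + H = H + H*(H + y + H**2))
d(f) = -456 - 8*f (d(f) = -8*(1 - 8 + f + (-8)**2) = -8*(1 - 8 + f + 64) = -8*(57 + f) = -456 - 8*f)
(d(u(9)) + 13572) - 31895 = ((-456 - 8*(2 + 9)/9) + 13572) - 31895 = ((-456 - 8*11/9) + 13572) - 31895 = ((-456 - 88/9) + 13572) - 31895 = (-4192/9 + 13572) - 31895 = 117956/9 - 31895 = -169099/9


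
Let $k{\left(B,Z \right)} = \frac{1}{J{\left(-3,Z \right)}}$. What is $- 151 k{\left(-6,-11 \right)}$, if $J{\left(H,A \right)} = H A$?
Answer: $- \frac{151}{33} \approx -4.5758$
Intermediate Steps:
$J{\left(H,A \right)} = A H$
$k{\left(B,Z \right)} = - \frac{1}{3 Z}$ ($k{\left(B,Z \right)} = \frac{1}{Z \left(-3\right)} = \frac{1}{\left(-3\right) Z} = - \frac{1}{3 Z}$)
$- 151 k{\left(-6,-11 \right)} = - 151 \left(- \frac{1}{3 \left(-11\right)}\right) = - 151 \left(\left(- \frac{1}{3}\right) \left(- \frac{1}{11}\right)\right) = \left(-151\right) \frac{1}{33} = - \frac{151}{33}$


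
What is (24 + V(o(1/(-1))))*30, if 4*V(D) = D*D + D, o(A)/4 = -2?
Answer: 1140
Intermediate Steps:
o(A) = -8 (o(A) = 4*(-2) = -8)
V(D) = D/4 + D²/4 (V(D) = (D*D + D)/4 = (D² + D)/4 = (D + D²)/4 = D/4 + D²/4)
(24 + V(o(1/(-1))))*30 = (24 + (¼)*(-8)*(1 - 8))*30 = (24 + (¼)*(-8)*(-7))*30 = (24 + 14)*30 = 38*30 = 1140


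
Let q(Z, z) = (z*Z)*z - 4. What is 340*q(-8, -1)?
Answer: -4080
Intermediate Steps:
q(Z, z) = -4 + Z*z² (q(Z, z) = (Z*z)*z - 4 = Z*z² - 4 = -4 + Z*z²)
340*q(-8, -1) = 340*(-4 - 8*(-1)²) = 340*(-4 - 8*1) = 340*(-4 - 8) = 340*(-12) = -4080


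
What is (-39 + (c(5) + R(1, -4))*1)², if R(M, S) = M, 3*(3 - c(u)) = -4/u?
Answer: 271441/225 ≈ 1206.4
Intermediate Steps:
c(u) = 3 + 4/(3*u) (c(u) = 3 - (-4)/(3*u) = 3 + 4/(3*u))
(-39 + (c(5) + R(1, -4))*1)² = (-39 + ((3 + (4/3)/5) + 1)*1)² = (-39 + ((3 + (4/3)*(⅕)) + 1)*1)² = (-39 + ((3 + 4/15) + 1)*1)² = (-39 + (49/15 + 1)*1)² = (-39 + (64/15)*1)² = (-39 + 64/15)² = (-521/15)² = 271441/225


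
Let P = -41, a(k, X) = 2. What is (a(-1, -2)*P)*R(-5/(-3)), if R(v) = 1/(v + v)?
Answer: -123/5 ≈ -24.600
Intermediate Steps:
R(v) = 1/(2*v)
(a(-1, -2)*P)*R(-5/(-3)) = (2*(-41))*(1/(2*((-5/(-3))))) = -41/((-5*(-⅓))) = -41/5/3 = -41*3/5 = -82*3/10 = -123/5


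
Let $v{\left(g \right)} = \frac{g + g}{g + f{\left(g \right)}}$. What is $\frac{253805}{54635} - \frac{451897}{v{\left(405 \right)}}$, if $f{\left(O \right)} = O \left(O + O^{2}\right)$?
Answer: $- \frac{811940302656167}{21854} \approx -3.7153 \cdot 10^{10}$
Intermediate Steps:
$v{\left(g \right)} = \frac{2 g}{g + g^{2} \left(1 + g\right)}$ ($v{\left(g \right)} = \frac{g + g}{g + g^{2} \left(1 + g\right)} = \frac{2 g}{g + g^{2} \left(1 + g\right)}$)
$\frac{253805}{54635} - \frac{451897}{v{\left(405 \right)}} = \frac{253805}{54635} - \frac{451897}{2 \frac{1}{1 + 405 \left(1 + 405\right)}} = 253805 \cdot \frac{1}{54635} - \frac{451897}{2 \frac{1}{1 + 405 \cdot 406}} = \frac{50761}{10927} - \frac{451897}{2 \frac{1}{1 + 164430}} = \frac{50761}{10927} - \frac{451897}{2 \cdot \frac{1}{164431}} = \frac{50761}{10927} - \frac{451897}{\frac{2}{164431}} = \frac{50761}{10927} - \frac{74305875607}{2} = - \frac{811940302656167}{21854}$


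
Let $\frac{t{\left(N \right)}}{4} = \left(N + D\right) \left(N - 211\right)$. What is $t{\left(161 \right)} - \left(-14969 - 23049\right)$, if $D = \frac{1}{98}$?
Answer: $\frac{284982}{49} \approx 5816.0$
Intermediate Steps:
$D = \frac{1}{98} \approx 0.010204$
$t{\left(N \right)} = 4 \left(-211 + N\right) \left(\frac{1}{98} + N\right)$ ($t{\left(N \right)} = 4 \left(N + \frac{1}{98}\right) \left(N - 211\right) = 4 \left(\frac{1}{98} + N\right) \left(-211 + N\right) = 4 \left(-211 + N\right) \left(\frac{1}{98} + N\right)$)
$t{\left(161 \right)} - \left(-14969 - 23049\right) = \left(- \frac{422}{49} + 4 \cdot 161^{2} - \frac{951142}{7}\right) - \left(-14969 - 23049\right) = \left(- \frac{422}{49} + 4 \cdot 25921 - \frac{951142}{7}\right) - \left(-14969 - 23049\right) = \left(- \frac{422}{49} + 103684 - \frac{951142}{7}\right) - -38018 = - \frac{1577900}{49} + 38018 = \frac{284982}{49}$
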